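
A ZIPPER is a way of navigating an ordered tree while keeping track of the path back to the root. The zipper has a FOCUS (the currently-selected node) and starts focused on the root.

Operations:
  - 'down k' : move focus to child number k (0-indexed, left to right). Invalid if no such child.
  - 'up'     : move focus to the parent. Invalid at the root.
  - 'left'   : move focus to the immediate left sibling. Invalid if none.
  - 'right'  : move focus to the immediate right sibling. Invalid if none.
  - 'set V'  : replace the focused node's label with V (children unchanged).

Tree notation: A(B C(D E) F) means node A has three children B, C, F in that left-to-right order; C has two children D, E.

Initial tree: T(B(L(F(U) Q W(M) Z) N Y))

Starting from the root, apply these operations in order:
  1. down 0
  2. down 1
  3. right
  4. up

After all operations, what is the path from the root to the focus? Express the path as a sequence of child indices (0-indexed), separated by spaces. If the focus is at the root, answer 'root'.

Step 1 (down 0): focus=B path=0 depth=1 children=['L', 'N', 'Y'] left=[] right=[] parent=T
Step 2 (down 1): focus=N path=0/1 depth=2 children=[] left=['L'] right=['Y'] parent=B
Step 3 (right): focus=Y path=0/2 depth=2 children=[] left=['L', 'N'] right=[] parent=B
Step 4 (up): focus=B path=0 depth=1 children=['L', 'N', 'Y'] left=[] right=[] parent=T

Answer: 0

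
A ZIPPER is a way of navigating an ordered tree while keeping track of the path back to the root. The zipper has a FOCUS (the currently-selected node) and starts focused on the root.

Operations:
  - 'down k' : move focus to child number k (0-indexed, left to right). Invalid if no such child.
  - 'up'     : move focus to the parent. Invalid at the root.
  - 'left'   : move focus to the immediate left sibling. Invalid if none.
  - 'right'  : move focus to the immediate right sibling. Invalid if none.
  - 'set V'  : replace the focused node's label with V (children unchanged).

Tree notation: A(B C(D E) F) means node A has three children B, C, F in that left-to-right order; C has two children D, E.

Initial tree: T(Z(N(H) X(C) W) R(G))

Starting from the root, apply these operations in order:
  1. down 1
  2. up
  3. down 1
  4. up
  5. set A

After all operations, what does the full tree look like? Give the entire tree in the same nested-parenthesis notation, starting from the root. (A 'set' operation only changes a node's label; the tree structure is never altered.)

Answer: A(Z(N(H) X(C) W) R(G))

Derivation:
Step 1 (down 1): focus=R path=1 depth=1 children=['G'] left=['Z'] right=[] parent=T
Step 2 (up): focus=T path=root depth=0 children=['Z', 'R'] (at root)
Step 3 (down 1): focus=R path=1 depth=1 children=['G'] left=['Z'] right=[] parent=T
Step 4 (up): focus=T path=root depth=0 children=['Z', 'R'] (at root)
Step 5 (set A): focus=A path=root depth=0 children=['Z', 'R'] (at root)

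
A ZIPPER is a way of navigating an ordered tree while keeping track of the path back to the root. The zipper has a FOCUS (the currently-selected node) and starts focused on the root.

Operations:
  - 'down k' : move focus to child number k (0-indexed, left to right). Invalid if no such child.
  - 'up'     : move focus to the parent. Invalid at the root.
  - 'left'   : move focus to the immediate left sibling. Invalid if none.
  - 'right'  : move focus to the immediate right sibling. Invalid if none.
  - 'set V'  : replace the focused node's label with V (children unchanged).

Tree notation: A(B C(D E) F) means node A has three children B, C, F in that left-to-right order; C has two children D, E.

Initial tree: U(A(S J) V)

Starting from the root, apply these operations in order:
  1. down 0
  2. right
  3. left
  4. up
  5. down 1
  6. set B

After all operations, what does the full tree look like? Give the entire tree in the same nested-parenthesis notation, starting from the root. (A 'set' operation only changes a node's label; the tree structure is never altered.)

Step 1 (down 0): focus=A path=0 depth=1 children=['S', 'J'] left=[] right=['V'] parent=U
Step 2 (right): focus=V path=1 depth=1 children=[] left=['A'] right=[] parent=U
Step 3 (left): focus=A path=0 depth=1 children=['S', 'J'] left=[] right=['V'] parent=U
Step 4 (up): focus=U path=root depth=0 children=['A', 'V'] (at root)
Step 5 (down 1): focus=V path=1 depth=1 children=[] left=['A'] right=[] parent=U
Step 6 (set B): focus=B path=1 depth=1 children=[] left=['A'] right=[] parent=U

Answer: U(A(S J) B)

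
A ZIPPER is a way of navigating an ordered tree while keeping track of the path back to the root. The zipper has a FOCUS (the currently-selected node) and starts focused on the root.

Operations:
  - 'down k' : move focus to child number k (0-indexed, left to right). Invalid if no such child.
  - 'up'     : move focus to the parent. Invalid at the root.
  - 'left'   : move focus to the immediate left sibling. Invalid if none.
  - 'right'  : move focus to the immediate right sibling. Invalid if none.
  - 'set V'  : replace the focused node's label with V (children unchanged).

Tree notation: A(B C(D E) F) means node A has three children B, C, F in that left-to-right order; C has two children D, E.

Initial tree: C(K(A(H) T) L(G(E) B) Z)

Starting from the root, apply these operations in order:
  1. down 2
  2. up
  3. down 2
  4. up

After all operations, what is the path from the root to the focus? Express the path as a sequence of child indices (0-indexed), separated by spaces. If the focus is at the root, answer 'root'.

Answer: root

Derivation:
Step 1 (down 2): focus=Z path=2 depth=1 children=[] left=['K', 'L'] right=[] parent=C
Step 2 (up): focus=C path=root depth=0 children=['K', 'L', 'Z'] (at root)
Step 3 (down 2): focus=Z path=2 depth=1 children=[] left=['K', 'L'] right=[] parent=C
Step 4 (up): focus=C path=root depth=0 children=['K', 'L', 'Z'] (at root)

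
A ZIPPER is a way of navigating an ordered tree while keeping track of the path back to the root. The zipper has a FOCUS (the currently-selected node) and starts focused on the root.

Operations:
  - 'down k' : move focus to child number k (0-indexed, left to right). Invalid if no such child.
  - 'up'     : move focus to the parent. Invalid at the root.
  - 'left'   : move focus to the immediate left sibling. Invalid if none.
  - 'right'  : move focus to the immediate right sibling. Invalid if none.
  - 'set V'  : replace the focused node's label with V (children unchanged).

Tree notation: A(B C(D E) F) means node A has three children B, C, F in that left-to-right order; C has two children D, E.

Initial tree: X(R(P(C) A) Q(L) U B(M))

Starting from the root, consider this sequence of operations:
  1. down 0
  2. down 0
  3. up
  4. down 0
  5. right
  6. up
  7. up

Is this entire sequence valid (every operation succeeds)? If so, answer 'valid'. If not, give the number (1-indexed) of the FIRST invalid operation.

Step 1 (down 0): focus=R path=0 depth=1 children=['P', 'A'] left=[] right=['Q', 'U', 'B'] parent=X
Step 2 (down 0): focus=P path=0/0 depth=2 children=['C'] left=[] right=['A'] parent=R
Step 3 (up): focus=R path=0 depth=1 children=['P', 'A'] left=[] right=['Q', 'U', 'B'] parent=X
Step 4 (down 0): focus=P path=0/0 depth=2 children=['C'] left=[] right=['A'] parent=R
Step 5 (right): focus=A path=0/1 depth=2 children=[] left=['P'] right=[] parent=R
Step 6 (up): focus=R path=0 depth=1 children=['P', 'A'] left=[] right=['Q', 'U', 'B'] parent=X
Step 7 (up): focus=X path=root depth=0 children=['R', 'Q', 'U', 'B'] (at root)

Answer: valid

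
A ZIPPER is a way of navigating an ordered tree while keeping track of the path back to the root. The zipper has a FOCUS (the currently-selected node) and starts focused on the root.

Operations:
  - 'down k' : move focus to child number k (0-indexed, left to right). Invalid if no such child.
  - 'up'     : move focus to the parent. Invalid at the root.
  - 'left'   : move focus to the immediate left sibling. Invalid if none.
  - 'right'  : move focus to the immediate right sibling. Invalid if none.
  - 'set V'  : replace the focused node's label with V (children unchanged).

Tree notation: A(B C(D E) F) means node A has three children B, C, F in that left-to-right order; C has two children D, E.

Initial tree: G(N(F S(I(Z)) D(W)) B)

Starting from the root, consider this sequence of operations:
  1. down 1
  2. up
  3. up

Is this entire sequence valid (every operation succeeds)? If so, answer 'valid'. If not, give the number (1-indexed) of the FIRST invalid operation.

Answer: 3

Derivation:
Step 1 (down 1): focus=B path=1 depth=1 children=[] left=['N'] right=[] parent=G
Step 2 (up): focus=G path=root depth=0 children=['N', 'B'] (at root)
Step 3 (up): INVALID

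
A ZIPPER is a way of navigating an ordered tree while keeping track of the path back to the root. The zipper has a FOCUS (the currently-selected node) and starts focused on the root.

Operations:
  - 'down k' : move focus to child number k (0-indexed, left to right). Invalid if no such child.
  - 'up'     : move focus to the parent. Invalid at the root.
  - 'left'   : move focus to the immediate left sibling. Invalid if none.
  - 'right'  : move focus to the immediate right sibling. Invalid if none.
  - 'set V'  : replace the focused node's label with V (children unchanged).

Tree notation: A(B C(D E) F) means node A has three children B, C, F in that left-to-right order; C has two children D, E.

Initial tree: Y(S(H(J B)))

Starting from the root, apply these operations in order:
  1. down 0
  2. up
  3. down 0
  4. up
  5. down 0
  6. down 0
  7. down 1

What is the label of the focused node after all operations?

Step 1 (down 0): focus=S path=0 depth=1 children=['H'] left=[] right=[] parent=Y
Step 2 (up): focus=Y path=root depth=0 children=['S'] (at root)
Step 3 (down 0): focus=S path=0 depth=1 children=['H'] left=[] right=[] parent=Y
Step 4 (up): focus=Y path=root depth=0 children=['S'] (at root)
Step 5 (down 0): focus=S path=0 depth=1 children=['H'] left=[] right=[] parent=Y
Step 6 (down 0): focus=H path=0/0 depth=2 children=['J', 'B'] left=[] right=[] parent=S
Step 7 (down 1): focus=B path=0/0/1 depth=3 children=[] left=['J'] right=[] parent=H

Answer: B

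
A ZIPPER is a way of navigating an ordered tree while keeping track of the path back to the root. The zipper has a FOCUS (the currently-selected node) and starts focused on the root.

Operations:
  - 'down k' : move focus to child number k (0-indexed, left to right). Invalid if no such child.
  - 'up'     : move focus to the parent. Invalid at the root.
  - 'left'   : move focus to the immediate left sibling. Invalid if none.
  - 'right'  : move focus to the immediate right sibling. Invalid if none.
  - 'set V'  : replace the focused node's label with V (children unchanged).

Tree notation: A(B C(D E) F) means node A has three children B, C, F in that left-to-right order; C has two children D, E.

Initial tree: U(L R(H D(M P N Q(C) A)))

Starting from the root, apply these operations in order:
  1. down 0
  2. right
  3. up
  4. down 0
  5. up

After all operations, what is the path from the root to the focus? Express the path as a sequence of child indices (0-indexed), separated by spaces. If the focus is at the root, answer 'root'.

Answer: root

Derivation:
Step 1 (down 0): focus=L path=0 depth=1 children=[] left=[] right=['R'] parent=U
Step 2 (right): focus=R path=1 depth=1 children=['H', 'D'] left=['L'] right=[] parent=U
Step 3 (up): focus=U path=root depth=0 children=['L', 'R'] (at root)
Step 4 (down 0): focus=L path=0 depth=1 children=[] left=[] right=['R'] parent=U
Step 5 (up): focus=U path=root depth=0 children=['L', 'R'] (at root)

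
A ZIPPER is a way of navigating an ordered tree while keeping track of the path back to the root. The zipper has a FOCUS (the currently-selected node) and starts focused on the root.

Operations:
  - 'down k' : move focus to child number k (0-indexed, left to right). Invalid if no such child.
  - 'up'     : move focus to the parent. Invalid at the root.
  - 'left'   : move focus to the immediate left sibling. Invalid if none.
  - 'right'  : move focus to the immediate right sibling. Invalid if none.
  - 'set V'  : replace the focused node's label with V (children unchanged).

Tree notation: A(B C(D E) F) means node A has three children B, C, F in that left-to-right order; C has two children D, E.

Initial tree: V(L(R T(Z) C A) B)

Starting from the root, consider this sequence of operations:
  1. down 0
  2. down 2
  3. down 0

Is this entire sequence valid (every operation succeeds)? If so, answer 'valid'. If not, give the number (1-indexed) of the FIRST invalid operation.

Step 1 (down 0): focus=L path=0 depth=1 children=['R', 'T', 'C', 'A'] left=[] right=['B'] parent=V
Step 2 (down 2): focus=C path=0/2 depth=2 children=[] left=['R', 'T'] right=['A'] parent=L
Step 3 (down 0): INVALID

Answer: 3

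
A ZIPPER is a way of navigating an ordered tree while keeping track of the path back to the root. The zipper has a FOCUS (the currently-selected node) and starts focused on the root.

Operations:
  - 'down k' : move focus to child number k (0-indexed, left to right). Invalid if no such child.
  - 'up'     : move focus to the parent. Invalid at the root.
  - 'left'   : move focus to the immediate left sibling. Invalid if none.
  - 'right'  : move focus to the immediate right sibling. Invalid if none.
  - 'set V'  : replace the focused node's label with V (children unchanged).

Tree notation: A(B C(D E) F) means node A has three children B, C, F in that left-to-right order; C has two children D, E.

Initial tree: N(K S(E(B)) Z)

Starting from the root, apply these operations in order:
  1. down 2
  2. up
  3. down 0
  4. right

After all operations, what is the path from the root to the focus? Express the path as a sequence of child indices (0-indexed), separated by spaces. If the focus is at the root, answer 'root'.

Answer: 1

Derivation:
Step 1 (down 2): focus=Z path=2 depth=1 children=[] left=['K', 'S'] right=[] parent=N
Step 2 (up): focus=N path=root depth=0 children=['K', 'S', 'Z'] (at root)
Step 3 (down 0): focus=K path=0 depth=1 children=[] left=[] right=['S', 'Z'] parent=N
Step 4 (right): focus=S path=1 depth=1 children=['E'] left=['K'] right=['Z'] parent=N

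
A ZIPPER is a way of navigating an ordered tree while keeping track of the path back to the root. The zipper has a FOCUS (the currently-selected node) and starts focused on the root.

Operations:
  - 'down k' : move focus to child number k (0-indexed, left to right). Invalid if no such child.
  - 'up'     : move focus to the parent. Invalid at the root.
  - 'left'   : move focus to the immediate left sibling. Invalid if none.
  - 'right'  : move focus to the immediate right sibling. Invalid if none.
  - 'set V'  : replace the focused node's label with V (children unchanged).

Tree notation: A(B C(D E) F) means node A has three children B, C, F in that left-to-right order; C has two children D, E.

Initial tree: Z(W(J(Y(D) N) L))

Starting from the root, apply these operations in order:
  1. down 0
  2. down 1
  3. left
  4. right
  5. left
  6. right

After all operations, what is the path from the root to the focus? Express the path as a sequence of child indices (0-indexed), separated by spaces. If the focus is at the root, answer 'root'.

Step 1 (down 0): focus=W path=0 depth=1 children=['J', 'L'] left=[] right=[] parent=Z
Step 2 (down 1): focus=L path=0/1 depth=2 children=[] left=['J'] right=[] parent=W
Step 3 (left): focus=J path=0/0 depth=2 children=['Y', 'N'] left=[] right=['L'] parent=W
Step 4 (right): focus=L path=0/1 depth=2 children=[] left=['J'] right=[] parent=W
Step 5 (left): focus=J path=0/0 depth=2 children=['Y', 'N'] left=[] right=['L'] parent=W
Step 6 (right): focus=L path=0/1 depth=2 children=[] left=['J'] right=[] parent=W

Answer: 0 1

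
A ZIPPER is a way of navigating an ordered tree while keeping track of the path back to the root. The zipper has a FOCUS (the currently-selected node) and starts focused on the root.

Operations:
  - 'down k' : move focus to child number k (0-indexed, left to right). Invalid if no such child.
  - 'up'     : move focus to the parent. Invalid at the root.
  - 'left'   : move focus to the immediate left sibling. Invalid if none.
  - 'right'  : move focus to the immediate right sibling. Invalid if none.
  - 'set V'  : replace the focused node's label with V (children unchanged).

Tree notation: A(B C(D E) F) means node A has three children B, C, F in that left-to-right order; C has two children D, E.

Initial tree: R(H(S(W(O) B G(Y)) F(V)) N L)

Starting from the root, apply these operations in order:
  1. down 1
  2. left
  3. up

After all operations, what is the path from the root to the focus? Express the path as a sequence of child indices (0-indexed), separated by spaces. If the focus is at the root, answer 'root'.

Step 1 (down 1): focus=N path=1 depth=1 children=[] left=['H'] right=['L'] parent=R
Step 2 (left): focus=H path=0 depth=1 children=['S', 'F'] left=[] right=['N', 'L'] parent=R
Step 3 (up): focus=R path=root depth=0 children=['H', 'N', 'L'] (at root)

Answer: root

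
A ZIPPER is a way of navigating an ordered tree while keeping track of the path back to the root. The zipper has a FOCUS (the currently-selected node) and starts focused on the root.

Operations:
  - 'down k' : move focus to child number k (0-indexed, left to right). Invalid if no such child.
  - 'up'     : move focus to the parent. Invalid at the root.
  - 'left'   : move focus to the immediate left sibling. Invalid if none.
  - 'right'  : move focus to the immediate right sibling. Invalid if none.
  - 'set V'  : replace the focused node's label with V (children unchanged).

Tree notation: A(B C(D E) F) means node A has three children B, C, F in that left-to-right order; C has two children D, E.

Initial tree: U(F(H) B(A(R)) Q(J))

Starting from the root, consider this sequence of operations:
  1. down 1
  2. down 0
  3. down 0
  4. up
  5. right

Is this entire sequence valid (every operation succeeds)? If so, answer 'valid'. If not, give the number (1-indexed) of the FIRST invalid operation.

Answer: 5

Derivation:
Step 1 (down 1): focus=B path=1 depth=1 children=['A'] left=['F'] right=['Q'] parent=U
Step 2 (down 0): focus=A path=1/0 depth=2 children=['R'] left=[] right=[] parent=B
Step 3 (down 0): focus=R path=1/0/0 depth=3 children=[] left=[] right=[] parent=A
Step 4 (up): focus=A path=1/0 depth=2 children=['R'] left=[] right=[] parent=B
Step 5 (right): INVALID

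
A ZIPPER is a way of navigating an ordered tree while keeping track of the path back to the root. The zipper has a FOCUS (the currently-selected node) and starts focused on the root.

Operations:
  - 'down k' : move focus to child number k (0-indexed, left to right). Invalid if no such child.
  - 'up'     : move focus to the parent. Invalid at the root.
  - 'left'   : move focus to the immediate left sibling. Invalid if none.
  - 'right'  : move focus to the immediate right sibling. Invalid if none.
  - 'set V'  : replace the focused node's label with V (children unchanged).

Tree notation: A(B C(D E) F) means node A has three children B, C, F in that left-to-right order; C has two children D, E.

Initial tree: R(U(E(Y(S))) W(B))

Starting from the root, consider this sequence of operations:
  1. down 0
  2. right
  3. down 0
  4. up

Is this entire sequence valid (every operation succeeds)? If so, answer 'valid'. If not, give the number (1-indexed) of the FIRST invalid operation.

Step 1 (down 0): focus=U path=0 depth=1 children=['E'] left=[] right=['W'] parent=R
Step 2 (right): focus=W path=1 depth=1 children=['B'] left=['U'] right=[] parent=R
Step 3 (down 0): focus=B path=1/0 depth=2 children=[] left=[] right=[] parent=W
Step 4 (up): focus=W path=1 depth=1 children=['B'] left=['U'] right=[] parent=R

Answer: valid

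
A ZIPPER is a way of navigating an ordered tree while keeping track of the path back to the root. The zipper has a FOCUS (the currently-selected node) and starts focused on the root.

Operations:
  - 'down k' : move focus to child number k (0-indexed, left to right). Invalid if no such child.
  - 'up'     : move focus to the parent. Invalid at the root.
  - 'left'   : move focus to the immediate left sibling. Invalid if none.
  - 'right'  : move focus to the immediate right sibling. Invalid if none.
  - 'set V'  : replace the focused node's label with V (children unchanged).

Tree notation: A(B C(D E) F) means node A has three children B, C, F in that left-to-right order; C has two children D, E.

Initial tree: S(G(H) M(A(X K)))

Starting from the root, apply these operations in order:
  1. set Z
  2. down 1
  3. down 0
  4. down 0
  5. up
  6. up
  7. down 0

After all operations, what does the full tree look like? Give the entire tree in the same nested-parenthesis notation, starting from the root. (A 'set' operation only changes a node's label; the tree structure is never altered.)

Step 1 (set Z): focus=Z path=root depth=0 children=['G', 'M'] (at root)
Step 2 (down 1): focus=M path=1 depth=1 children=['A'] left=['G'] right=[] parent=Z
Step 3 (down 0): focus=A path=1/0 depth=2 children=['X', 'K'] left=[] right=[] parent=M
Step 4 (down 0): focus=X path=1/0/0 depth=3 children=[] left=[] right=['K'] parent=A
Step 5 (up): focus=A path=1/0 depth=2 children=['X', 'K'] left=[] right=[] parent=M
Step 6 (up): focus=M path=1 depth=1 children=['A'] left=['G'] right=[] parent=Z
Step 7 (down 0): focus=A path=1/0 depth=2 children=['X', 'K'] left=[] right=[] parent=M

Answer: Z(G(H) M(A(X K)))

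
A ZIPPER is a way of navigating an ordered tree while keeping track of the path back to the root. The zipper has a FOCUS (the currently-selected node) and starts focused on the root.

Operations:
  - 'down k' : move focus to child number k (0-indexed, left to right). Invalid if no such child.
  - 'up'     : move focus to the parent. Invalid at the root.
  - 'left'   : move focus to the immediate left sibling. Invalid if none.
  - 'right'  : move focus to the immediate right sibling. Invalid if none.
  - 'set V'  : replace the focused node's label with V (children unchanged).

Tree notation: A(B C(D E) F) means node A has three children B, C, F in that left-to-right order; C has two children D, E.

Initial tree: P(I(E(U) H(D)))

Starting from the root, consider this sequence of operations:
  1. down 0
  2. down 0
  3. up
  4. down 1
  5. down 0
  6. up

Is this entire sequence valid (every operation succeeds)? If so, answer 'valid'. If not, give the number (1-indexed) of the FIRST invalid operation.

Step 1 (down 0): focus=I path=0 depth=1 children=['E', 'H'] left=[] right=[] parent=P
Step 2 (down 0): focus=E path=0/0 depth=2 children=['U'] left=[] right=['H'] parent=I
Step 3 (up): focus=I path=0 depth=1 children=['E', 'H'] left=[] right=[] parent=P
Step 4 (down 1): focus=H path=0/1 depth=2 children=['D'] left=['E'] right=[] parent=I
Step 5 (down 0): focus=D path=0/1/0 depth=3 children=[] left=[] right=[] parent=H
Step 6 (up): focus=H path=0/1 depth=2 children=['D'] left=['E'] right=[] parent=I

Answer: valid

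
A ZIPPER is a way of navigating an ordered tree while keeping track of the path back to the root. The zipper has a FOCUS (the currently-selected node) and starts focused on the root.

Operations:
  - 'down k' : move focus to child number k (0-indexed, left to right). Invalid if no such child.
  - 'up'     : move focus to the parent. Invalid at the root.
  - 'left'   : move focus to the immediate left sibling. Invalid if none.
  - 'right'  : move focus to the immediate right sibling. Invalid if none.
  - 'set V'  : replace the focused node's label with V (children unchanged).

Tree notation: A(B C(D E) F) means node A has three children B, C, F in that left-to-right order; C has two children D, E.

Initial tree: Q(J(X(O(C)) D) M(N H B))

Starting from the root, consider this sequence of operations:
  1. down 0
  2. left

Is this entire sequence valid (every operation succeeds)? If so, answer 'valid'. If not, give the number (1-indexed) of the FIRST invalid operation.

Answer: 2

Derivation:
Step 1 (down 0): focus=J path=0 depth=1 children=['X', 'D'] left=[] right=['M'] parent=Q
Step 2 (left): INVALID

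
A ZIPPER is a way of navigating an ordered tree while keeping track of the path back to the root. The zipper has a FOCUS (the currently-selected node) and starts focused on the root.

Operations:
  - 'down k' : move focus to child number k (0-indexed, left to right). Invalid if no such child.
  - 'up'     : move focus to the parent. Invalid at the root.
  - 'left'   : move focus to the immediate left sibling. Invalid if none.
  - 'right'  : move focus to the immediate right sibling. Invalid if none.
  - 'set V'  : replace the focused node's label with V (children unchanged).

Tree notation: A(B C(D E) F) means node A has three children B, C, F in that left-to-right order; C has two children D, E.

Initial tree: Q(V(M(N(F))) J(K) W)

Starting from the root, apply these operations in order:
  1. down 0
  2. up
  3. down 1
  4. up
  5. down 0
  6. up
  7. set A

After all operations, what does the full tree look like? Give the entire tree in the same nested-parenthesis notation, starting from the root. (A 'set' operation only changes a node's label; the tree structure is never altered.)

Answer: A(V(M(N(F))) J(K) W)

Derivation:
Step 1 (down 0): focus=V path=0 depth=1 children=['M'] left=[] right=['J', 'W'] parent=Q
Step 2 (up): focus=Q path=root depth=0 children=['V', 'J', 'W'] (at root)
Step 3 (down 1): focus=J path=1 depth=1 children=['K'] left=['V'] right=['W'] parent=Q
Step 4 (up): focus=Q path=root depth=0 children=['V', 'J', 'W'] (at root)
Step 5 (down 0): focus=V path=0 depth=1 children=['M'] left=[] right=['J', 'W'] parent=Q
Step 6 (up): focus=Q path=root depth=0 children=['V', 'J', 'W'] (at root)
Step 7 (set A): focus=A path=root depth=0 children=['V', 'J', 'W'] (at root)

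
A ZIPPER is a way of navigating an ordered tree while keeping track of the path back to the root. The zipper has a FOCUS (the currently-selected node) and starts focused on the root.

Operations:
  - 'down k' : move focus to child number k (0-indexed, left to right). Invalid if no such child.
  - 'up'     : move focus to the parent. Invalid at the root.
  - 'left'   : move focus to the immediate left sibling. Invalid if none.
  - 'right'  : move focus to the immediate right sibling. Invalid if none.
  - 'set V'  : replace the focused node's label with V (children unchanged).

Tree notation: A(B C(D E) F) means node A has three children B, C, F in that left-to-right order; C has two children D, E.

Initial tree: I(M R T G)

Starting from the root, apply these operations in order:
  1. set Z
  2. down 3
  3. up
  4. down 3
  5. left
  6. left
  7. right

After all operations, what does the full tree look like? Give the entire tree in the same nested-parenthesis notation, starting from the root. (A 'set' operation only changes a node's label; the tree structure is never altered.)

Answer: Z(M R T G)

Derivation:
Step 1 (set Z): focus=Z path=root depth=0 children=['M', 'R', 'T', 'G'] (at root)
Step 2 (down 3): focus=G path=3 depth=1 children=[] left=['M', 'R', 'T'] right=[] parent=Z
Step 3 (up): focus=Z path=root depth=0 children=['M', 'R', 'T', 'G'] (at root)
Step 4 (down 3): focus=G path=3 depth=1 children=[] left=['M', 'R', 'T'] right=[] parent=Z
Step 5 (left): focus=T path=2 depth=1 children=[] left=['M', 'R'] right=['G'] parent=Z
Step 6 (left): focus=R path=1 depth=1 children=[] left=['M'] right=['T', 'G'] parent=Z
Step 7 (right): focus=T path=2 depth=1 children=[] left=['M', 'R'] right=['G'] parent=Z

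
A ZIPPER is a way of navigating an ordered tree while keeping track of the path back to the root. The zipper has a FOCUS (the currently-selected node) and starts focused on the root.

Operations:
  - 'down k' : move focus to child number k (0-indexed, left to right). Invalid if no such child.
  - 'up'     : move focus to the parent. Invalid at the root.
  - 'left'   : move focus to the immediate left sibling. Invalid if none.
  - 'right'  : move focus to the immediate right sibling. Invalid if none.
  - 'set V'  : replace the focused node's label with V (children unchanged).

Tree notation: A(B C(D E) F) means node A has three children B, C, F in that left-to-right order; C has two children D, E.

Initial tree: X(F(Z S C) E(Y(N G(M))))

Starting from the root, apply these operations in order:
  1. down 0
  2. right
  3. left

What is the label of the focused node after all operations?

Answer: F

Derivation:
Step 1 (down 0): focus=F path=0 depth=1 children=['Z', 'S', 'C'] left=[] right=['E'] parent=X
Step 2 (right): focus=E path=1 depth=1 children=['Y'] left=['F'] right=[] parent=X
Step 3 (left): focus=F path=0 depth=1 children=['Z', 'S', 'C'] left=[] right=['E'] parent=X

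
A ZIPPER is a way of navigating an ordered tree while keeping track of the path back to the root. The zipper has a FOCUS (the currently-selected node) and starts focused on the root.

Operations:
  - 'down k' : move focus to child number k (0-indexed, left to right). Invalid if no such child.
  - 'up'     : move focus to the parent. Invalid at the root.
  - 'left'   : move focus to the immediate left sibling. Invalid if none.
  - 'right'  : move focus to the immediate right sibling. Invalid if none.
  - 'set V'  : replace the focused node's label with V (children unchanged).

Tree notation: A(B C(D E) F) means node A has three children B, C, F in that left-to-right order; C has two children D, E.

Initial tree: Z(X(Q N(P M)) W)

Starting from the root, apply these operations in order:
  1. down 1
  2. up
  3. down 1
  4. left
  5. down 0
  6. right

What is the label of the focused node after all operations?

Step 1 (down 1): focus=W path=1 depth=1 children=[] left=['X'] right=[] parent=Z
Step 2 (up): focus=Z path=root depth=0 children=['X', 'W'] (at root)
Step 3 (down 1): focus=W path=1 depth=1 children=[] left=['X'] right=[] parent=Z
Step 4 (left): focus=X path=0 depth=1 children=['Q', 'N'] left=[] right=['W'] parent=Z
Step 5 (down 0): focus=Q path=0/0 depth=2 children=[] left=[] right=['N'] parent=X
Step 6 (right): focus=N path=0/1 depth=2 children=['P', 'M'] left=['Q'] right=[] parent=X

Answer: N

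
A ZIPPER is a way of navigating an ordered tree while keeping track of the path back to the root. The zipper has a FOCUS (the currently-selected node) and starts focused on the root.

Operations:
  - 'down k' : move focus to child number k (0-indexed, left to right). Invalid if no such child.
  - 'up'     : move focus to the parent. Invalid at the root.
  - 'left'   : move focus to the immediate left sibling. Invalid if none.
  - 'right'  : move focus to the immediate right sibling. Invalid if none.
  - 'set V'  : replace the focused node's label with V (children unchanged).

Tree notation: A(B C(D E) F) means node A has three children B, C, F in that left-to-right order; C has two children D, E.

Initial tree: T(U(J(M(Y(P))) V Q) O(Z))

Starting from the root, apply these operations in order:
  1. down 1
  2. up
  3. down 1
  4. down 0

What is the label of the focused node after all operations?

Step 1 (down 1): focus=O path=1 depth=1 children=['Z'] left=['U'] right=[] parent=T
Step 2 (up): focus=T path=root depth=0 children=['U', 'O'] (at root)
Step 3 (down 1): focus=O path=1 depth=1 children=['Z'] left=['U'] right=[] parent=T
Step 4 (down 0): focus=Z path=1/0 depth=2 children=[] left=[] right=[] parent=O

Answer: Z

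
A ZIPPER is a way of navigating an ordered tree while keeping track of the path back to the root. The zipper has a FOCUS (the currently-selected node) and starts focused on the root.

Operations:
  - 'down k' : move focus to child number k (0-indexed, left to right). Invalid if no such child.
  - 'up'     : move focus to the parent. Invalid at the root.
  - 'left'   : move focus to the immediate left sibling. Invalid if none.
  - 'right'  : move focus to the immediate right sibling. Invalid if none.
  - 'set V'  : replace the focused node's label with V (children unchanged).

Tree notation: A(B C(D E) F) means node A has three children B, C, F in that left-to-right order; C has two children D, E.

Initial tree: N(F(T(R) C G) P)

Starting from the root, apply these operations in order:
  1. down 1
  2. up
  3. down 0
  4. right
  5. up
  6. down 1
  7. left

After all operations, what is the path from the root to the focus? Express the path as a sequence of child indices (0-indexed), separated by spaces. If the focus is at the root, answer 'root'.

Answer: 0

Derivation:
Step 1 (down 1): focus=P path=1 depth=1 children=[] left=['F'] right=[] parent=N
Step 2 (up): focus=N path=root depth=0 children=['F', 'P'] (at root)
Step 3 (down 0): focus=F path=0 depth=1 children=['T', 'C', 'G'] left=[] right=['P'] parent=N
Step 4 (right): focus=P path=1 depth=1 children=[] left=['F'] right=[] parent=N
Step 5 (up): focus=N path=root depth=0 children=['F', 'P'] (at root)
Step 6 (down 1): focus=P path=1 depth=1 children=[] left=['F'] right=[] parent=N
Step 7 (left): focus=F path=0 depth=1 children=['T', 'C', 'G'] left=[] right=['P'] parent=N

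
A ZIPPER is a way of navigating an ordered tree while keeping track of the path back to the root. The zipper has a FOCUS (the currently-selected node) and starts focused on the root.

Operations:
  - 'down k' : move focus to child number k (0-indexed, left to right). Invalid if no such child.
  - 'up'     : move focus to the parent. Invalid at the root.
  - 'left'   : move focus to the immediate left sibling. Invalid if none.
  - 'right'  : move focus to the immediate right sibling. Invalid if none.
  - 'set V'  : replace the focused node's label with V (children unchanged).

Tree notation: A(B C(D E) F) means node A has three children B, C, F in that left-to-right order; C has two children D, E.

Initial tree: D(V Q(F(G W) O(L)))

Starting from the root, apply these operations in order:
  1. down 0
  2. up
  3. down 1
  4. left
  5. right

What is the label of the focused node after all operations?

Answer: Q

Derivation:
Step 1 (down 0): focus=V path=0 depth=1 children=[] left=[] right=['Q'] parent=D
Step 2 (up): focus=D path=root depth=0 children=['V', 'Q'] (at root)
Step 3 (down 1): focus=Q path=1 depth=1 children=['F', 'O'] left=['V'] right=[] parent=D
Step 4 (left): focus=V path=0 depth=1 children=[] left=[] right=['Q'] parent=D
Step 5 (right): focus=Q path=1 depth=1 children=['F', 'O'] left=['V'] right=[] parent=D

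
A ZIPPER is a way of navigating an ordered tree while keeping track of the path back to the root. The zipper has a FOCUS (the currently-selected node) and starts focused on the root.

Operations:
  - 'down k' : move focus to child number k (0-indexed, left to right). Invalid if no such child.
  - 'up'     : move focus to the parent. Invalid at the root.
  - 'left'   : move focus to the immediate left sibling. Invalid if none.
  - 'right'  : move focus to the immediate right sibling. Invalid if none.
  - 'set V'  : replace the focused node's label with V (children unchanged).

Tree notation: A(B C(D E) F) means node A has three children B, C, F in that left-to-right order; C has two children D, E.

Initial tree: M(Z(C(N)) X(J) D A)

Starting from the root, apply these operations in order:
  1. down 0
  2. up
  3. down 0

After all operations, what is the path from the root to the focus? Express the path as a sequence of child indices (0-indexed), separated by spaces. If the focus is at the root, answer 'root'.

Step 1 (down 0): focus=Z path=0 depth=1 children=['C'] left=[] right=['X', 'D', 'A'] parent=M
Step 2 (up): focus=M path=root depth=0 children=['Z', 'X', 'D', 'A'] (at root)
Step 3 (down 0): focus=Z path=0 depth=1 children=['C'] left=[] right=['X', 'D', 'A'] parent=M

Answer: 0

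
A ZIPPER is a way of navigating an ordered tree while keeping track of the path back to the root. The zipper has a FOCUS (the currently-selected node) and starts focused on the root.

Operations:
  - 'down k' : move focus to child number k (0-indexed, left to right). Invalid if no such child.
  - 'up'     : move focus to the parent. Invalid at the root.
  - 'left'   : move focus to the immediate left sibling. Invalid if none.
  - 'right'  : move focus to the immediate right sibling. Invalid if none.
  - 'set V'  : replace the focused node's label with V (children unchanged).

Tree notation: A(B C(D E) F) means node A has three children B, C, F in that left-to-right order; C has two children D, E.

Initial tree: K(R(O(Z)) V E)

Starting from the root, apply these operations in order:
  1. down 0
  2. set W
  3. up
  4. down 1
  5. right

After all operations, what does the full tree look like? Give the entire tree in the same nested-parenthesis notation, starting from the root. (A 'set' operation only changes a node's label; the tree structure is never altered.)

Step 1 (down 0): focus=R path=0 depth=1 children=['O'] left=[] right=['V', 'E'] parent=K
Step 2 (set W): focus=W path=0 depth=1 children=['O'] left=[] right=['V', 'E'] parent=K
Step 3 (up): focus=K path=root depth=0 children=['W', 'V', 'E'] (at root)
Step 4 (down 1): focus=V path=1 depth=1 children=[] left=['W'] right=['E'] parent=K
Step 5 (right): focus=E path=2 depth=1 children=[] left=['W', 'V'] right=[] parent=K

Answer: K(W(O(Z)) V E)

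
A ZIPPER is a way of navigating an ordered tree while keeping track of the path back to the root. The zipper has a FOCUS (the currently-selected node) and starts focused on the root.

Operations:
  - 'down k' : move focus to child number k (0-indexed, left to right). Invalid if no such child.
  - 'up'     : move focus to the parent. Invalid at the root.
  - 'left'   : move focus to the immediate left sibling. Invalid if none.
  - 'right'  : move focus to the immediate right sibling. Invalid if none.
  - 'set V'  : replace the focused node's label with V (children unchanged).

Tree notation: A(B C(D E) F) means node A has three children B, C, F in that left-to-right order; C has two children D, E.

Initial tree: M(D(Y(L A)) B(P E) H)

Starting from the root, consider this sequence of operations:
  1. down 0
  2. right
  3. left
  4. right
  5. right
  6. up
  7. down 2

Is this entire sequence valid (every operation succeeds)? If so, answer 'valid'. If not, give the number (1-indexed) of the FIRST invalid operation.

Step 1 (down 0): focus=D path=0 depth=1 children=['Y'] left=[] right=['B', 'H'] parent=M
Step 2 (right): focus=B path=1 depth=1 children=['P', 'E'] left=['D'] right=['H'] parent=M
Step 3 (left): focus=D path=0 depth=1 children=['Y'] left=[] right=['B', 'H'] parent=M
Step 4 (right): focus=B path=1 depth=1 children=['P', 'E'] left=['D'] right=['H'] parent=M
Step 5 (right): focus=H path=2 depth=1 children=[] left=['D', 'B'] right=[] parent=M
Step 6 (up): focus=M path=root depth=0 children=['D', 'B', 'H'] (at root)
Step 7 (down 2): focus=H path=2 depth=1 children=[] left=['D', 'B'] right=[] parent=M

Answer: valid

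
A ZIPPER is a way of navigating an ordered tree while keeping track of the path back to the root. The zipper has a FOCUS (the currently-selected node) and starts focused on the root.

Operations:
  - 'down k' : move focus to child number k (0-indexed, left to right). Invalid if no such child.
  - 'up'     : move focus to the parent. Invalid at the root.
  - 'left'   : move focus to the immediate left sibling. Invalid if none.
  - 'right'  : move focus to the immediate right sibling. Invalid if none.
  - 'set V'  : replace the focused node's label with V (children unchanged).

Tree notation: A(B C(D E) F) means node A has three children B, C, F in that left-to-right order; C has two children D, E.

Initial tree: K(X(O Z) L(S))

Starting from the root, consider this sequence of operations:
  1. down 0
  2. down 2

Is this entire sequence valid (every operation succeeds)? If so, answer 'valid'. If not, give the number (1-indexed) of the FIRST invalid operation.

Answer: 2

Derivation:
Step 1 (down 0): focus=X path=0 depth=1 children=['O', 'Z'] left=[] right=['L'] parent=K
Step 2 (down 2): INVALID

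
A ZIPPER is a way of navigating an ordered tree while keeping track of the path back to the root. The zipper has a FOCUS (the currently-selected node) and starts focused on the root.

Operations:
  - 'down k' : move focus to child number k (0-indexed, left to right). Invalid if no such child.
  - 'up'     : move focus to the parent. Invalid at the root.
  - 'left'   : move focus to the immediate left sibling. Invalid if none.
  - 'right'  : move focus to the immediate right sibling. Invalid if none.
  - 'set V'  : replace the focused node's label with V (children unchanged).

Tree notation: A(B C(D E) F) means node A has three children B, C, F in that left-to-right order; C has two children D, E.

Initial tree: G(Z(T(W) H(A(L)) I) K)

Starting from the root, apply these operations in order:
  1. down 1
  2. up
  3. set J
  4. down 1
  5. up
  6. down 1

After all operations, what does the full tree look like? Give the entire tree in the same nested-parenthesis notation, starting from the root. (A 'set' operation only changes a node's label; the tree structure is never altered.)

Answer: J(Z(T(W) H(A(L)) I) K)

Derivation:
Step 1 (down 1): focus=K path=1 depth=1 children=[] left=['Z'] right=[] parent=G
Step 2 (up): focus=G path=root depth=0 children=['Z', 'K'] (at root)
Step 3 (set J): focus=J path=root depth=0 children=['Z', 'K'] (at root)
Step 4 (down 1): focus=K path=1 depth=1 children=[] left=['Z'] right=[] parent=J
Step 5 (up): focus=J path=root depth=0 children=['Z', 'K'] (at root)
Step 6 (down 1): focus=K path=1 depth=1 children=[] left=['Z'] right=[] parent=J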